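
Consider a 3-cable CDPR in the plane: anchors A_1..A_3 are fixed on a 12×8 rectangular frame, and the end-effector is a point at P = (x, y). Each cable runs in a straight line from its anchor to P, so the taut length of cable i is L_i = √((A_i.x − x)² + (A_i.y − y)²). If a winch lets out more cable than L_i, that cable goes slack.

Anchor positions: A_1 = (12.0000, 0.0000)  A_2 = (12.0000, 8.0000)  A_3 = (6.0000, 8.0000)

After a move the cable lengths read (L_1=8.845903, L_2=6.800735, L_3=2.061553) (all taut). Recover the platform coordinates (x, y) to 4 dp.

each cable: (A_i−P)·(A_i−P) = L_i²; let k_i = ‖A_i‖²−L_i²
k_1 = 144.0000+0.0000−78.2500 = 65.7500
row 1: 0.0000x − 16.0000y = -96.0000  (k_2=161.7500)
row 2: 12.0000x − 16.0000y = -30.0000  (k_3=95.7500)
Cramer on rows 1–2 → x = 5.5000, y = 6.0000

(5.5000, 6.0000)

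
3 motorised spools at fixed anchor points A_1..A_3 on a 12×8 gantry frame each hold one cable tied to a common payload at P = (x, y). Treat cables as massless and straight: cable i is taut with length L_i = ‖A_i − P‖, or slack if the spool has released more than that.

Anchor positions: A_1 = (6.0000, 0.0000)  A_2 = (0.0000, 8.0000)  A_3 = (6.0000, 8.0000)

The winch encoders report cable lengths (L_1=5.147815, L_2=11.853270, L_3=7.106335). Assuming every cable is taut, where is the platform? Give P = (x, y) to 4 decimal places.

(10.5000, 2.5000)

each cable: (A_i−P)·(A_i−P) = L_i²; let k_i = ‖A_i‖²−L_i²
k_1 = 36.0000+0.0000−26.5000 = 9.5000
row 1: 12.0000x − 16.0000y = 86.0000  (k_2=-76.5000)
row 2: 0.0000x − 16.0000y = -40.0000  (k_3=49.5000)
Cramer on rows 1–2 → x = 10.5000, y = 2.5000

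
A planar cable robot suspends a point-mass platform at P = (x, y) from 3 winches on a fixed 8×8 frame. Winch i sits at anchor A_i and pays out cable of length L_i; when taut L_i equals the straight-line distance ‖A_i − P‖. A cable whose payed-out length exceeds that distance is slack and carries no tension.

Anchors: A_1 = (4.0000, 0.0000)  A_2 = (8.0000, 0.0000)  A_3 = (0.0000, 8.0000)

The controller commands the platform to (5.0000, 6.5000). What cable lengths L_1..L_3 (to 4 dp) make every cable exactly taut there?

L_1 = √((4.0000−5.0000)² + (0.0000−6.5000)²) = 6.5765
L_2 = √((8.0000−5.0000)² + (0.0000−6.5000)²) = 7.1589
L_3 = √((0.0000−5.0000)² + (8.0000−6.5000)²) = 5.2202

(6.5765, 7.1589, 5.2202)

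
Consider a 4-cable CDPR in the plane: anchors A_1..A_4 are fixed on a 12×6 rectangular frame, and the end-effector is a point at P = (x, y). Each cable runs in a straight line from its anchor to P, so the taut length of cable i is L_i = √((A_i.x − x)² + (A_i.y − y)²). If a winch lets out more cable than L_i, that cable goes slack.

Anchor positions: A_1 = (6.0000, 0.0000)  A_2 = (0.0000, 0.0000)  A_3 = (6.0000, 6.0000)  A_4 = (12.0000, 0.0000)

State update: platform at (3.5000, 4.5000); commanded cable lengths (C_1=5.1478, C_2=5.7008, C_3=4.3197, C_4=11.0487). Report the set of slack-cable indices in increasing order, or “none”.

i=1: geometric 5.1478 vs commanded 5.1478 ⇒ taut
i=2: geometric 5.7009 vs commanded 5.7008 ⇒ taut
i=3: geometric 2.9155 vs commanded 4.3197 ⇒ slack
i=4: geometric 9.6177 vs commanded 11.0487 ⇒ slack

3, 4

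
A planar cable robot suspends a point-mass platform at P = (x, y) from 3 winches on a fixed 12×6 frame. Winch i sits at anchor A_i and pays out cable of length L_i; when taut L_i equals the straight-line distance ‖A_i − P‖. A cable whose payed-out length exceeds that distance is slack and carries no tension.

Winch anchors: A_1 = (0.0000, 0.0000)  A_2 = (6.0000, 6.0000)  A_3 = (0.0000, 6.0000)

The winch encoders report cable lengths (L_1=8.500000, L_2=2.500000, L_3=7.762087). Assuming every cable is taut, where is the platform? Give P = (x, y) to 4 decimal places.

circle eqns → linear via eq_j − eq_1; set k_j = A_j·A_j − L_j²
k_1 = 0.0000+0.0000−72.2500 = -72.2500
-12.0000·x − 12.0000·y = k_1−k_2 = -138.0000
0.0000·x − 12.0000·y = k_1−k_3 = -48.0000
solve first two rows → x=7.5000, y=4.0000

(7.5000, 4.0000)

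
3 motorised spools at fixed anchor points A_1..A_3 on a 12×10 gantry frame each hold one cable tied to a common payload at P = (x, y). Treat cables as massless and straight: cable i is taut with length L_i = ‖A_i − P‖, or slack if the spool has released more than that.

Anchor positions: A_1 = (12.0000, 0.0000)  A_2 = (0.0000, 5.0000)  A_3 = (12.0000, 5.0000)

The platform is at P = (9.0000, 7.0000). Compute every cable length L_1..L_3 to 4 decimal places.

L_1 = √((12.0000−9.0000)² + (0.0000−7.0000)²) = 7.6158
L_2 = √((0.0000−9.0000)² + (5.0000−7.0000)²) = 9.2195
L_3 = √((12.0000−9.0000)² + (5.0000−7.0000)²) = 3.6056

(7.6158, 9.2195, 3.6056)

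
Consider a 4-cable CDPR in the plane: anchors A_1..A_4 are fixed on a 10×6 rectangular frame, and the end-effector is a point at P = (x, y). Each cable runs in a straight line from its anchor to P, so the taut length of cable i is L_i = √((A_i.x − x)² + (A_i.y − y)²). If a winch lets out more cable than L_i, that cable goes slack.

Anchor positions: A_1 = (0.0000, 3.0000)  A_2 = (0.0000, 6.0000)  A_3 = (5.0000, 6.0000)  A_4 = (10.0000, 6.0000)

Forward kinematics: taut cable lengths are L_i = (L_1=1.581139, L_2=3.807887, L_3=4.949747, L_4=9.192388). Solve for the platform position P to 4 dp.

circle eqns → linear via eq_j − eq_1; set c_j = A_j·A_j − L_j²
c_1 = 0.0000+9.0000−2.5000 = 6.5000
0.0000·x − 6.0000·y = c_1−c_2 = -15.0000
-10.0000·x − 6.0000·y = c_1−c_3 = -30.0000
-20.0000·x − 6.0000·y = c_1−c_4 = -45.0000
solve first two rows → x=1.5000, y=2.5000
check cable 4: ‖A_4−P‖² = 84.5000 ≈ L_4² = 84.5000 ✓

(1.5000, 2.5000)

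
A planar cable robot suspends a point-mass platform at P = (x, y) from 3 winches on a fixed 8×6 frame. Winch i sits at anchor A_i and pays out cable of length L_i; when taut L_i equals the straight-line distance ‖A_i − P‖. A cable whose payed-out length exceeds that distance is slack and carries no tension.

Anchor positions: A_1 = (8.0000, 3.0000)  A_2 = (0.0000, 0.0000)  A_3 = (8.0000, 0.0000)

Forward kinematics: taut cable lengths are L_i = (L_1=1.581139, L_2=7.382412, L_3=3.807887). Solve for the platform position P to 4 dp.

(6.5000, 3.5000)

each cable: (A_i−P)·(A_i−P) = L_i²; let c_i = ‖A_i‖²−L_i²
c_1 = 64.0000+9.0000−2.5000 = 70.5000
row 1: 16.0000x + 6.0000y = 125.0000  (c_2=-54.5000)
row 2: 0.0000x + 6.0000y = 21.0000  (c_3=49.5000)
Cramer on rows 1–2 → x = 6.5000, y = 3.5000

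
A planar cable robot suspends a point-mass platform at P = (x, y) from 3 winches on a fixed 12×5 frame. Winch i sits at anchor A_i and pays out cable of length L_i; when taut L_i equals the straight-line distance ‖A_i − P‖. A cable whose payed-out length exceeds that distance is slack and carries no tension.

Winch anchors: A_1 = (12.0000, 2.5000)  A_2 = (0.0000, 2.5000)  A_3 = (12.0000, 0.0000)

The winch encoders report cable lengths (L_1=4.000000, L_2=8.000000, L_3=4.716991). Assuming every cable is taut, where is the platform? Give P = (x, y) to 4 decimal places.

(8.0000, 2.5000)

each cable: (A_i−P)·(A_i−P) = L_i²; let c_i = ‖A_i‖²−L_i²
c_1 = 144.0000+6.2500−16.0000 = 134.2500
row 1: 24.0000x + 0.0000y = 192.0000  (c_2=-57.7500)
row 2: 0.0000x + 5.0000y = 12.5000  (c_3=121.7500)
Cramer on rows 1–2 → x = 8.0000, y = 2.5000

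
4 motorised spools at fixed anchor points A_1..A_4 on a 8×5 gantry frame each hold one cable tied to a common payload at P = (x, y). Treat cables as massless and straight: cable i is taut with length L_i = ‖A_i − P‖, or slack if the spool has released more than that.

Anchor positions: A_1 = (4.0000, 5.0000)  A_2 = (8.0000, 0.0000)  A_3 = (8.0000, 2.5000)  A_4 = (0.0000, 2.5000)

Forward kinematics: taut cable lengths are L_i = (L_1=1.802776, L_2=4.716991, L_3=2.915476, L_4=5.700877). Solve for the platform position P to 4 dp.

each cable: (A_i−P)·(A_i−P) = L_i²; let q_i = ‖A_i‖²−L_i²
q_1 = 16.0000+25.0000−3.2500 = 37.7500
row 1: -8.0000x + 10.0000y = -4.0000  (q_2=41.7500)
row 2: -8.0000x + 5.0000y = -24.0000  (q_3=61.7500)
row 3: 8.0000x + 5.0000y = 64.0000  (q_4=-26.2500)
Cramer on rows 1–2 → x = 5.5000, y = 4.0000
check cable 4: ‖A_4−P‖² = 32.5000 ≈ L_4² = 32.5000 ✓

(5.5000, 4.0000)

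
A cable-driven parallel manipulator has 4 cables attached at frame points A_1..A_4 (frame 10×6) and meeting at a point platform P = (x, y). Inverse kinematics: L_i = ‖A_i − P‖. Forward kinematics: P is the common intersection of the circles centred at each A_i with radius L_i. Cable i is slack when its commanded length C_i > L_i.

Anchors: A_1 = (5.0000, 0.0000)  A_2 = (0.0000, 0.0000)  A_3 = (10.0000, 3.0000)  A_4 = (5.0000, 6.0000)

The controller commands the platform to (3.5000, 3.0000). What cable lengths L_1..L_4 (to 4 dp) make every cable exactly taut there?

cable 1: Δx=1.5000, Δy=-3.0000; L_1 = √(Δx²+Δy²) = 3.3541
cable 2: Δx=-3.5000, Δy=-3.0000; L_2 = √(Δx²+Δy²) = 4.6098
cable 3: Δx=6.5000, Δy=0.0000; L_3 = √(Δx²+Δy²) = 6.5000
cable 4: Δx=1.5000, Δy=3.0000; L_4 = √(Δx²+Δy²) = 3.3541

(3.3541, 4.6098, 6.5000, 3.3541)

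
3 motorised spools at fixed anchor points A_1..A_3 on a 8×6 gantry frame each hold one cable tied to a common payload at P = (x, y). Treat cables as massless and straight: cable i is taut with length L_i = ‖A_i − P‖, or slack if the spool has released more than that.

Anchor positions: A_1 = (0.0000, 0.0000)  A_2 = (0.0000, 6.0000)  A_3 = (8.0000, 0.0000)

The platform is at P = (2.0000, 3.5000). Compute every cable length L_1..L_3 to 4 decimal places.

cable 1: Δx=-2.0000, Δy=-3.5000; L_1 = √(Δx²+Δy²) = 4.0311
cable 2: Δx=-2.0000, Δy=2.5000; L_2 = √(Δx²+Δy²) = 3.2016
cable 3: Δx=6.0000, Δy=-3.5000; L_3 = √(Δx²+Δy²) = 6.9462

(4.0311, 3.2016, 6.9462)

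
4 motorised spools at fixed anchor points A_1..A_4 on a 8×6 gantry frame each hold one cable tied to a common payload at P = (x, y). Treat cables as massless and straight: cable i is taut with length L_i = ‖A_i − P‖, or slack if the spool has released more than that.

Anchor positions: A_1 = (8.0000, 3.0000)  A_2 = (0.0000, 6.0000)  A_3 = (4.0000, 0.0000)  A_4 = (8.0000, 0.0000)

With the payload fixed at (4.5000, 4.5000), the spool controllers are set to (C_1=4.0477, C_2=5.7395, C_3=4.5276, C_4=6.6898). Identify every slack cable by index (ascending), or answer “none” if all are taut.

1, 2, 4

i=1: geometric 3.8079 vs commanded 4.0477 ⇒ slack
i=2: geometric 4.7434 vs commanded 5.7395 ⇒ slack
i=3: geometric 4.5277 vs commanded 4.5276 ⇒ taut
i=4: geometric 5.7009 vs commanded 6.6898 ⇒ slack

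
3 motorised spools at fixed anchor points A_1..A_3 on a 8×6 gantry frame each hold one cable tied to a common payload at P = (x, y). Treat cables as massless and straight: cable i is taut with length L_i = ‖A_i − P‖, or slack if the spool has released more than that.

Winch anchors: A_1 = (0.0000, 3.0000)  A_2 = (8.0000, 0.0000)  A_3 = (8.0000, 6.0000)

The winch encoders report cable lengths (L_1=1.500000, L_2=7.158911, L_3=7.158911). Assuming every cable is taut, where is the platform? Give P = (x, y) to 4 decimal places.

(1.5000, 3.0000)

circle eqns → linear via eq_j − eq_1; set q_j = A_j·A_j − L_j²
q_1 = 0.0000+9.0000−2.2500 = 6.7500
-16.0000·x + 6.0000·y = q_1−q_2 = -6.0000
-16.0000·x − 6.0000·y = q_1−q_3 = -42.0000
solve first two rows → x=1.5000, y=3.0000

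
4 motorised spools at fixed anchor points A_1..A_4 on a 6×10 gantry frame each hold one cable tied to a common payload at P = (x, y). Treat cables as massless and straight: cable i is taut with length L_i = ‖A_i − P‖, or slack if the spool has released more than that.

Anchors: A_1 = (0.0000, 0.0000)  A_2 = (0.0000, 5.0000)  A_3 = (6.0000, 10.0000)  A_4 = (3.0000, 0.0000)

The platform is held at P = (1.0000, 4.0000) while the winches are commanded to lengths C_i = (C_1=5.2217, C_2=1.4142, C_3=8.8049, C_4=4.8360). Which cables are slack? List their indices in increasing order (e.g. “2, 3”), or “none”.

i=1: geometric 4.1231 vs commanded 5.2217 ⇒ slack
i=2: geometric 1.4142 vs commanded 1.4142 ⇒ taut
i=3: geometric 7.8102 vs commanded 8.8049 ⇒ slack
i=4: geometric 4.4721 vs commanded 4.8360 ⇒ slack

1, 3, 4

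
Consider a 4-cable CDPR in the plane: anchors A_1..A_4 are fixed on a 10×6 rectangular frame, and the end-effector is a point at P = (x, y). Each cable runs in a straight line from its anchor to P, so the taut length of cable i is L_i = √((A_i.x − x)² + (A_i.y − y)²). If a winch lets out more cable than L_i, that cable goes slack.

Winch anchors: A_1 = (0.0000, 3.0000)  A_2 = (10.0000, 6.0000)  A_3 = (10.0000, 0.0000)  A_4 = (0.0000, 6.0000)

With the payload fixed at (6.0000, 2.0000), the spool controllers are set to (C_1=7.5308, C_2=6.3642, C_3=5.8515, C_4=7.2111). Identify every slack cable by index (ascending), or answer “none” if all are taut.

cable 1: √((-6.0000)²+(1.0000)²)=6.0828, C_1=7.5308: slack
cable 2: √((4.0000)²+(4.0000)²)=5.6569, C_2=6.3642: slack
cable 3: √((4.0000)²+(-2.0000)²)=4.4721, C_3=5.8515: slack
cable 4: √((-6.0000)²+(4.0000)²)=7.2111, C_4=7.2111: taut

1, 2, 3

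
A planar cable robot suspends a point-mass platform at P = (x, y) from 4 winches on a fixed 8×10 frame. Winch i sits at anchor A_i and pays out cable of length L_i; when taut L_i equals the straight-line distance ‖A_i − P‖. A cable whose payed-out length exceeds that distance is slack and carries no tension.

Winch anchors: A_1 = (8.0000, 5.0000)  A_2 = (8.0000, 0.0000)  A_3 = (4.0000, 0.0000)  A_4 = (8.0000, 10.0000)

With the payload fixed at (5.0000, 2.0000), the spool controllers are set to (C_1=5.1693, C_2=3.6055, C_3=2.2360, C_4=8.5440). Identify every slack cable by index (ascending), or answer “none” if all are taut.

cable 1: L_1 = ‖A_1−P‖ = 4.2426;  C_1 = 5.1693 → slack
cable 2: L_2 = ‖A_2−P‖ = 3.6056;  C_2 = 3.6055 → taut
cable 3: L_3 = ‖A_3−P‖ = 2.2361;  C_3 = 2.2360 → taut
cable 4: L_4 = ‖A_4−P‖ = 8.5440;  C_4 = 8.5440 → taut

1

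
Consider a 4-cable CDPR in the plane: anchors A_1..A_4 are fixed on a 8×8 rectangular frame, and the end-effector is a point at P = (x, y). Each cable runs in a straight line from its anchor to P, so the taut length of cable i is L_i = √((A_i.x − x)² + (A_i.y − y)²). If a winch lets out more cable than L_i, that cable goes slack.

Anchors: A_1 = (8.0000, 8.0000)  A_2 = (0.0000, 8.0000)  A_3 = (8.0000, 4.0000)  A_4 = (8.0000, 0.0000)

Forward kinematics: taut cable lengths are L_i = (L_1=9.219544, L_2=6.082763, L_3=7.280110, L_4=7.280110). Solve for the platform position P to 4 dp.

(1.0000, 2.0000)

each cable: (A_i−P)·(A_i−P) = L_i²; let q_i = ‖A_i‖²−L_i²
q_1 = 64.0000+64.0000−85.0000 = 43.0000
row 1: 16.0000x + 0.0000y = 16.0000  (q_2=27.0000)
row 2: 0.0000x + 8.0000y = 16.0000  (q_3=27.0000)
row 3: 0.0000x + 16.0000y = 32.0000  (q_4=11.0000)
Cramer on rows 1–2 → x = 1.0000, y = 2.0000
check cable 4: ‖A_4−P‖² = 53.0000 ≈ L_4² = 53.0000 ✓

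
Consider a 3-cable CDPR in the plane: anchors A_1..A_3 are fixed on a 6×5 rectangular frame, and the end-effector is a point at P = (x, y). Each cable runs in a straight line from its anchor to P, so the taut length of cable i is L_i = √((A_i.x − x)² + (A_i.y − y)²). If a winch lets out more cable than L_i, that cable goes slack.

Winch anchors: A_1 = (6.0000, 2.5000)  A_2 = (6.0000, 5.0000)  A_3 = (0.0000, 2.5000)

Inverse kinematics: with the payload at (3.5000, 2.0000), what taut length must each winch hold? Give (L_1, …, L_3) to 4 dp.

(2.5495, 3.9051, 3.5355)

cable 1: Δx=2.5000, Δy=0.5000; L_1 = √(Δx²+Δy²) = 2.5495
cable 2: Δx=2.5000, Δy=3.0000; L_2 = √(Δx²+Δy²) = 3.9051
cable 3: Δx=-3.5000, Δy=0.5000; L_3 = √(Δx²+Δy²) = 3.5355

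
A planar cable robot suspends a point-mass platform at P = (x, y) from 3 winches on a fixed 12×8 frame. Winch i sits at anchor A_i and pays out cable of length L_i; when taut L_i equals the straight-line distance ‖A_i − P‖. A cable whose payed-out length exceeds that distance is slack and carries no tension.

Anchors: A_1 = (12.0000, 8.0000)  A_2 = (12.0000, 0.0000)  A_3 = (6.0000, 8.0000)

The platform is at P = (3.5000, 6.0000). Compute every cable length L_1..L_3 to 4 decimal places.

(8.7321, 10.4043, 3.2016)

L_1: Δ = A_1−P = (8.5000, 2.0000) → ‖Δ‖ = √76.2500 = 8.7321
L_2: Δ = A_2−P = (8.5000, -6.0000) → ‖Δ‖ = √108.2500 = 10.4043
L_3: Δ = A_3−P = (2.5000, 2.0000) → ‖Δ‖ = √10.2500 = 3.2016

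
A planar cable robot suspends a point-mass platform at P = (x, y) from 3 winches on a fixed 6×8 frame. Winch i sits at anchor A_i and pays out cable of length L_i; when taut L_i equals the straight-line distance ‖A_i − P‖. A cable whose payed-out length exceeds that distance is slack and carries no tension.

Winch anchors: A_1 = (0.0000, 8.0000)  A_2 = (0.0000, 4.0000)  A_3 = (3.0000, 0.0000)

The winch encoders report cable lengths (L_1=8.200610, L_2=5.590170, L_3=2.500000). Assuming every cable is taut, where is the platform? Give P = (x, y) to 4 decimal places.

(5.0000, 1.5000)

expand ‖A_i−P‖²=L_i² and subtract eq 1 (q_i ≔ ‖A_i‖²−L_i²)
q_1 = 0.0000+64.0000−67.2500 = -3.2500
eq1−eq2 → [0.0000  8.0000]·P = 12.0000
eq1−eq3 → [-6.0000  16.0000]·P = -6.0000
2×2 solve → P = (5.0000, 1.5000)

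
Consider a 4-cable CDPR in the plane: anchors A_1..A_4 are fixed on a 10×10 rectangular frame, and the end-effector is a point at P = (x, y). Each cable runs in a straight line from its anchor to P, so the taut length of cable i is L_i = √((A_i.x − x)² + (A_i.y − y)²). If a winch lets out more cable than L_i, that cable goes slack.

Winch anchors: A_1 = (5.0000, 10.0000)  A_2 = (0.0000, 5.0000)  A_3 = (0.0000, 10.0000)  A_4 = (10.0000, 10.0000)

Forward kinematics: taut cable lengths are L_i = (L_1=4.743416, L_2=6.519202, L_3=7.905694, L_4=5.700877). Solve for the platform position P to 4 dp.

circle eqns → linear via eq_j − eq_1; set k_j = A_j·A_j − L_j²
k_1 = 25.0000+100.0000−22.5000 = 102.5000
10.0000·x + 10.0000·y = k_1−k_2 = 120.0000
10.0000·x + 0.0000·y = k_1−k_3 = 65.0000
-10.0000·x + 0.0000·y = k_1−k_4 = -65.0000
solve first two rows → x=6.5000, y=5.5000
check cable 4: ‖A_4−P‖² = 32.5000 ≈ L_4² = 32.5000 ✓

(6.5000, 5.5000)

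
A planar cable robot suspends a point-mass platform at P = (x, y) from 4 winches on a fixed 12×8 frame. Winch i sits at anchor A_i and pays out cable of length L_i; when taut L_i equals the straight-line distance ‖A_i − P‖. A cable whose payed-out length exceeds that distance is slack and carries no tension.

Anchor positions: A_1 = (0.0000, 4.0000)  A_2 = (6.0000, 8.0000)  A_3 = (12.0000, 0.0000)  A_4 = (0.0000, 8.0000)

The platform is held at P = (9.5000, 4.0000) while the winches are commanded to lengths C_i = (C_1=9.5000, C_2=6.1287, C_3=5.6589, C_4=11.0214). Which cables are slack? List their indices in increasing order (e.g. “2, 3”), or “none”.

2, 3, 4

cable 1: √((-9.5000)²+(0.0000)²)=9.5000, C_1=9.5000: taut
cable 2: √((-3.5000)²+(4.0000)²)=5.3151, C_2=6.1287: slack
cable 3: √((2.5000)²+(-4.0000)²)=4.7170, C_3=5.6589: slack
cable 4: √((-9.5000)²+(4.0000)²)=10.3078, C_4=11.0214: slack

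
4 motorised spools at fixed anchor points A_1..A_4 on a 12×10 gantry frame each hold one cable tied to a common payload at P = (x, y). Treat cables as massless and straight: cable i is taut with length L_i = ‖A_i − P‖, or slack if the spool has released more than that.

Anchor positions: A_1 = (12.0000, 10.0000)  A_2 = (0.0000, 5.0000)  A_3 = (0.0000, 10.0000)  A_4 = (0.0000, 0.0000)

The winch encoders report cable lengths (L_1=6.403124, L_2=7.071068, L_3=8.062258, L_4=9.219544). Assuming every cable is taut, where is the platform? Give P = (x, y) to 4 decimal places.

expand ‖A_i−P‖²=L_i² and subtract eq 1 (q_i ≔ ‖A_i‖²−L_i²)
q_1 = 144.0000+100.0000−41.0000 = 203.0000
eq1−eq2 → [24.0000  10.0000]·P = 228.0000
eq1−eq3 → [24.0000  0.0000]·P = 168.0000
eq1−eq4 → [24.0000  20.0000]·P = 288.0000
2×2 solve → P = (7.0000, 6.0000)
check cable 4: ‖A_4−P‖² = 85.0000 ≈ L_4² = 85.0000 ✓

(7.0000, 6.0000)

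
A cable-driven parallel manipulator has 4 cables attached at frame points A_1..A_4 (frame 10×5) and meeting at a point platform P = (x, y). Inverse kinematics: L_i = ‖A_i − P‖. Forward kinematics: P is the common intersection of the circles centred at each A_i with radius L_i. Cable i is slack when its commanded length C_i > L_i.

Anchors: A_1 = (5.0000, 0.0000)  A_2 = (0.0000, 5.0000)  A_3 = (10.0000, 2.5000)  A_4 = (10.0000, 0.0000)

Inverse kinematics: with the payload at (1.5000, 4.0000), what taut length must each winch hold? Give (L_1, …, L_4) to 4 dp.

(5.3151, 1.8028, 8.6313, 9.3941)

L_1: Δ = A_1−P = (3.5000, -4.0000) → ‖Δ‖ = √28.2500 = 5.3151
L_2: Δ = A_2−P = (-1.5000, 1.0000) → ‖Δ‖ = √3.2500 = 1.8028
L_3: Δ = A_3−P = (8.5000, -1.5000) → ‖Δ‖ = √74.5000 = 8.6313
L_4: Δ = A_4−P = (8.5000, -4.0000) → ‖Δ‖ = √88.2500 = 9.3941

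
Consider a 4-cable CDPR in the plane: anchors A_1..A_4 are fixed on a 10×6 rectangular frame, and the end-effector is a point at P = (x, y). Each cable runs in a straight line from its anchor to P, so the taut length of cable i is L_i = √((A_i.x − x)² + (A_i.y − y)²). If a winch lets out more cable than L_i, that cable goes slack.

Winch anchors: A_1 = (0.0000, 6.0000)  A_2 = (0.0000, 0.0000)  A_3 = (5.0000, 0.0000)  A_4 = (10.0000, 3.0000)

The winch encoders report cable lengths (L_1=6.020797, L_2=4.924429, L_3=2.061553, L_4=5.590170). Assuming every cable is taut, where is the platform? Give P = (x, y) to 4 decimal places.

each cable: (A_i−P)·(A_i−P) = L_i²; let k_i = ‖A_i‖²−L_i²
k_1 = 0.0000+36.0000−36.2500 = -0.2500
row 1: 0.0000x + 12.0000y = 24.0000  (k_2=-24.2500)
row 2: -10.0000x + 12.0000y = -21.0000  (k_3=20.7500)
row 3: -20.0000x + 6.0000y = -78.0000  (k_4=77.7500)
Cramer on rows 1–2 → x = 4.5000, y = 2.0000
check cable 4: ‖A_4−P‖² = 31.2500 ≈ L_4² = 31.2500 ✓

(4.5000, 2.0000)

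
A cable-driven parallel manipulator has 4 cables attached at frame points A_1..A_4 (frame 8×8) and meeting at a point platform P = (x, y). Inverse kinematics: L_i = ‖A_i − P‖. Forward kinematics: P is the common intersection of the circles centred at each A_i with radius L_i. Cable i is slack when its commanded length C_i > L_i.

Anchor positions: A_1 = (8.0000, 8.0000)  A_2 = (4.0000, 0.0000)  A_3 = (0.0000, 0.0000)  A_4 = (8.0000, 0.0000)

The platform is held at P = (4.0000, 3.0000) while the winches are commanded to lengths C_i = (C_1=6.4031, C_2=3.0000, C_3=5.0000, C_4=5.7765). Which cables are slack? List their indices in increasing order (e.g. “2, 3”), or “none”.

cable 1: L_1 = ‖A_1−P‖ = 6.4031;  C_1 = 6.4031 → taut
cable 2: L_2 = ‖A_2−P‖ = 3.0000;  C_2 = 3.0000 → taut
cable 3: L_3 = ‖A_3−P‖ = 5.0000;  C_3 = 5.0000 → taut
cable 4: L_4 = ‖A_4−P‖ = 5.0000;  C_4 = 5.7765 → slack

4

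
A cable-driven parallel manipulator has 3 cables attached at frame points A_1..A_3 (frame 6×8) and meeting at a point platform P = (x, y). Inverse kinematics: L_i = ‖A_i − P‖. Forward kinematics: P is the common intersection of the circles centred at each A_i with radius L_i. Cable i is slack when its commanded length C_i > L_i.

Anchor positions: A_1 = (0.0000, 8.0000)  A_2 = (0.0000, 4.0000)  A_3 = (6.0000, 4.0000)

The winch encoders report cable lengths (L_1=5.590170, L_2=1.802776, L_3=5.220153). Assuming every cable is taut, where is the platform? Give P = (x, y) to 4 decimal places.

(1.0000, 2.5000)

circle eqns → linear via eq_j − eq_1; set c_j = A_j·A_j − L_j²
c_1 = 0.0000+64.0000−31.2500 = 32.7500
0.0000·x + 8.0000·y = c_1−c_2 = 20.0000
-12.0000·x + 8.0000·y = c_1−c_3 = 8.0000
solve first two rows → x=1.0000, y=2.5000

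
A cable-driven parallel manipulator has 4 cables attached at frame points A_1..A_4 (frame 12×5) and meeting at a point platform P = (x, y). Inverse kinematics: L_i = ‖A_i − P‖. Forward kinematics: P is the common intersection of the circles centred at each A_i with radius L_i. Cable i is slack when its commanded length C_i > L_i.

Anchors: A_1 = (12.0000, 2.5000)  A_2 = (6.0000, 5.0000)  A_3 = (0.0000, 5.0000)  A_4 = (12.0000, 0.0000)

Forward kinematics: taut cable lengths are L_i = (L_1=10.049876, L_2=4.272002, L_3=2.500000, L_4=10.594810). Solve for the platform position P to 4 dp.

(2.0000, 3.5000)

expand ‖A_i−P‖²=L_i² and subtract eq 1 (q_i ≔ ‖A_i‖²−L_i²)
q_1 = 144.0000+6.2500−101.0000 = 49.2500
eq1−eq2 → [12.0000  -5.0000]·P = 6.5000
eq1−eq3 → [24.0000  -5.0000]·P = 30.5000
eq1−eq4 → [0.0000  5.0000]·P = 17.5000
2×2 solve → P = (2.0000, 3.5000)
check cable 4: ‖A_4−P‖² = 112.2500 ≈ L_4² = 112.2500 ✓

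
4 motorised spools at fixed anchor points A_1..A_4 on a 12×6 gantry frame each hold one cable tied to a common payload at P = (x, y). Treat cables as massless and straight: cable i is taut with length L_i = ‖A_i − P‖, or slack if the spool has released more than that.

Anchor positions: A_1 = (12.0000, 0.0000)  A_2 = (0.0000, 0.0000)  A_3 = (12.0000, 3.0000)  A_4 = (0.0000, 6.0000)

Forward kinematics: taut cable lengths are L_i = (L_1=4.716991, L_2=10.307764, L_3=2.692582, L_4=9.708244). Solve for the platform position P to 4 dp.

circle eqns → linear via eq_j − eq_1; set c_j = A_j·A_j − L_j²
c_1 = 144.0000+0.0000−22.2500 = 121.7500
24.0000·x + 0.0000·y = c_1−c_2 = 228.0000
0.0000·x − 6.0000·y = c_1−c_3 = -24.0000
24.0000·x − 12.0000·y = c_1−c_4 = 180.0000
solve first two rows → x=9.5000, y=4.0000
check cable 4: ‖A_4−P‖² = 94.2500 ≈ L_4² = 94.2500 ✓

(9.5000, 4.0000)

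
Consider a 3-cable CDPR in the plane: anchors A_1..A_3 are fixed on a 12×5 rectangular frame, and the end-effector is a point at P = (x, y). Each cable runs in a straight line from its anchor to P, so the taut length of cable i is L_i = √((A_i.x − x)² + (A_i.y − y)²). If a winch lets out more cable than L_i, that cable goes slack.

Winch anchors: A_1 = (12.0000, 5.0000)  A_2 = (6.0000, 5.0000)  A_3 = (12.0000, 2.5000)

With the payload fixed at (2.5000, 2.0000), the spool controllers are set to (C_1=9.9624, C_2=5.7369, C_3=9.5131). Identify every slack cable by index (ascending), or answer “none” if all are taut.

2

cable 1: √((9.5000)²+(3.0000)²)=9.9624, C_1=9.9624: taut
cable 2: √((3.5000)²+(3.0000)²)=4.6098, C_2=5.7369: slack
cable 3: √((9.5000)²+(0.5000)²)=9.5131, C_3=9.5131: taut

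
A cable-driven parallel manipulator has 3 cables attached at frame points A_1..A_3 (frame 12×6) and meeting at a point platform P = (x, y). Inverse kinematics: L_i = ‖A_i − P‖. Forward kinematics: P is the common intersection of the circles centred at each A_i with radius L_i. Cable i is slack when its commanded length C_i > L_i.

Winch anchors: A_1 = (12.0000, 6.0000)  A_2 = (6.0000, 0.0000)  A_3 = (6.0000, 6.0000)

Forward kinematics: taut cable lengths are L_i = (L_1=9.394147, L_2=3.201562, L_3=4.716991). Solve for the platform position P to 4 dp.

circle eqns → linear via eq_j − eq_1; set k_j = A_j·A_j − L_j²
k_1 = 144.0000+36.0000−88.2500 = 91.7500
12.0000·x + 12.0000·y = k_1−k_2 = 66.0000
12.0000·x + 0.0000·y = k_1−k_3 = 42.0000
solve first two rows → x=3.5000, y=2.0000

(3.5000, 2.0000)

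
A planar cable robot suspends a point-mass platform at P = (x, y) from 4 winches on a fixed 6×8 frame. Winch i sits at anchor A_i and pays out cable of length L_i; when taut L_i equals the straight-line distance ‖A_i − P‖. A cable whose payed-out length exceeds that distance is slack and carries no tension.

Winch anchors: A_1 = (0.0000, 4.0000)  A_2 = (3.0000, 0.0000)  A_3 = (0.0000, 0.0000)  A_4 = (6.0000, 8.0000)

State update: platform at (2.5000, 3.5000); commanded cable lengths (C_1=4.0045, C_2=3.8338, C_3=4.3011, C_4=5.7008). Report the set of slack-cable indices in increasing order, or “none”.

cable 1: √((-2.5000)²+(0.5000)²)=2.5495, C_1=4.0045: slack
cable 2: √((0.5000)²+(-3.5000)²)=3.5355, C_2=3.8338: slack
cable 3: √((-2.5000)²+(-3.5000)²)=4.3012, C_3=4.3011: taut
cable 4: √((3.5000)²+(4.5000)²)=5.7009, C_4=5.7008: taut

1, 2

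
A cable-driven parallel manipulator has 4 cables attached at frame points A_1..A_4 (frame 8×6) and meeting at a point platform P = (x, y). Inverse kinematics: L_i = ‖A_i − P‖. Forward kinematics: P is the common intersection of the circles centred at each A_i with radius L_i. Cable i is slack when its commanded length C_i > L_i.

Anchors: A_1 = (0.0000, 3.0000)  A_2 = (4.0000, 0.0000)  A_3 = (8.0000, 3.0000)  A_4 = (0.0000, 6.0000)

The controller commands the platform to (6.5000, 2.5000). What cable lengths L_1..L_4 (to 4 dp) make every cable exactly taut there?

(6.5192, 3.5355, 1.5811, 7.3824)

L_1 = √((0.0000−6.5000)² + (3.0000−2.5000)²) = 6.5192
L_2 = √((4.0000−6.5000)² + (0.0000−2.5000)²) = 3.5355
L_3 = √((8.0000−6.5000)² + (3.0000−2.5000)²) = 1.5811
L_4 = √((0.0000−6.5000)² + (6.0000−2.5000)²) = 7.3824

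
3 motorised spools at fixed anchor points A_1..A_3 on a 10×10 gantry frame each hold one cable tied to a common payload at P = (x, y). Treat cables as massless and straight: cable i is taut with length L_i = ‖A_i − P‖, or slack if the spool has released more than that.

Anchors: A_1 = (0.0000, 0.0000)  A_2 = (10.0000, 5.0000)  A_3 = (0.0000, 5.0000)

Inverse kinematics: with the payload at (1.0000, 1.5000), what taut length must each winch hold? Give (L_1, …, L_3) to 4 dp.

(1.8028, 9.6566, 3.6401)

L_1 = √((0.0000−1.0000)² + (0.0000−1.5000)²) = 1.8028
L_2 = √((10.0000−1.0000)² + (5.0000−1.5000)²) = 9.6566
L_3 = √((0.0000−1.0000)² + (5.0000−1.5000)²) = 3.6401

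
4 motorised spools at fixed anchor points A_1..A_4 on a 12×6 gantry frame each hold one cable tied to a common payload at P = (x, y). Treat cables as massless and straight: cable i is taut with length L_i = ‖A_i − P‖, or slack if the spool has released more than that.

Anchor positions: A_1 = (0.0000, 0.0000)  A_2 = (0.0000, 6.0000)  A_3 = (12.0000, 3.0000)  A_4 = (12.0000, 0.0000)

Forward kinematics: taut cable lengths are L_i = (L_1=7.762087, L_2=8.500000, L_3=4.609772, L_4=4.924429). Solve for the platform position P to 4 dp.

expand ‖A_i−P‖²=L_i² and subtract eq 1 (q_i ≔ ‖A_i‖²−L_i²)
q_1 = 0.0000+0.0000−60.2500 = -60.2500
eq1−eq2 → [0.0000  -12.0000]·P = -24.0000
eq1−eq3 → [-24.0000  -6.0000]·P = -192.0000
eq1−eq4 → [-24.0000  0.0000]·P = -180.0000
2×2 solve → P = (7.5000, 2.0000)
check cable 4: ‖A_4−P‖² = 24.2500 ≈ L_4² = 24.2500 ✓

(7.5000, 2.0000)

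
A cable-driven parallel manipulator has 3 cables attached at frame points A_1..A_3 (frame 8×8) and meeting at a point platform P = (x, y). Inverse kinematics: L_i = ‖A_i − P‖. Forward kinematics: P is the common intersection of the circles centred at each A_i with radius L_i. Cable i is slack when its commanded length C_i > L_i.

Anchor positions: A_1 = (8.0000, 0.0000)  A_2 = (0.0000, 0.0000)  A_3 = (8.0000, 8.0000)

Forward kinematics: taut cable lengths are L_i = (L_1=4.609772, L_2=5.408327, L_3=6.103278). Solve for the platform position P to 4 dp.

circle eqns → linear via eq_j − eq_1; set k_j = A_j·A_j − L_j²
k_1 = 64.0000+0.0000−21.2500 = 42.7500
16.0000·x + 0.0000·y = k_1−k_2 = 72.0000
0.0000·x − 16.0000·y = k_1−k_3 = -48.0000
solve first two rows → x=4.5000, y=3.0000

(4.5000, 3.0000)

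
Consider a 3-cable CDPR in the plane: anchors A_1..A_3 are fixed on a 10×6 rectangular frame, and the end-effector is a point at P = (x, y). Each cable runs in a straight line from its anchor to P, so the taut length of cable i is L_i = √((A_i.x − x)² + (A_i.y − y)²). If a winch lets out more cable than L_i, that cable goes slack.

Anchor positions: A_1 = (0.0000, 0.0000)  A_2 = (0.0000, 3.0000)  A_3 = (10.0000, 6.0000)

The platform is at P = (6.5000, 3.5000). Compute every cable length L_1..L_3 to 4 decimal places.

(7.3824, 6.5192, 4.3012)

cable 1: Δx=-6.5000, Δy=-3.5000; L_1 = √(Δx²+Δy²) = 7.3824
cable 2: Δx=-6.5000, Δy=-0.5000; L_2 = √(Δx²+Δy²) = 6.5192
cable 3: Δx=3.5000, Δy=2.5000; L_3 = √(Δx²+Δy²) = 4.3012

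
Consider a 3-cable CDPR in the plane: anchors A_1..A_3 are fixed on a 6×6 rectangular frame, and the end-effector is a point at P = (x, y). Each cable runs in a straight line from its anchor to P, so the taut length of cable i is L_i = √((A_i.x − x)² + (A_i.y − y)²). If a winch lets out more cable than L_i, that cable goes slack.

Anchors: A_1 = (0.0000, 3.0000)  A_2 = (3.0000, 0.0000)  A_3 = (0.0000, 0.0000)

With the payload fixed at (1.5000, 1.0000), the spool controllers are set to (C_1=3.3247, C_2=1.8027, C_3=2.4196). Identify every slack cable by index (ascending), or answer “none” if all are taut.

1, 3

cable 1: L_1 = ‖A_1−P‖ = 2.5000;  C_1 = 3.3247 → slack
cable 2: L_2 = ‖A_2−P‖ = 1.8028;  C_2 = 1.8027 → taut
cable 3: L_3 = ‖A_3−P‖ = 1.8028;  C_3 = 2.4196 → slack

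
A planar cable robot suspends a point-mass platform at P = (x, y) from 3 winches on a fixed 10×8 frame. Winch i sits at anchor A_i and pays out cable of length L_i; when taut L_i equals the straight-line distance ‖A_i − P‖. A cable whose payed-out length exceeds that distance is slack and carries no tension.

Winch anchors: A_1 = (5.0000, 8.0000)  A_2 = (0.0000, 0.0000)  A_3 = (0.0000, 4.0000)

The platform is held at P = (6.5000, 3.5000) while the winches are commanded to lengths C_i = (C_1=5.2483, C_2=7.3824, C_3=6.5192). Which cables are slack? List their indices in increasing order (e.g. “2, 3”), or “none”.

1

i=1: geometric 4.7434 vs commanded 5.2483 ⇒ slack
i=2: geometric 7.3824 vs commanded 7.3824 ⇒ taut
i=3: geometric 6.5192 vs commanded 6.5192 ⇒ taut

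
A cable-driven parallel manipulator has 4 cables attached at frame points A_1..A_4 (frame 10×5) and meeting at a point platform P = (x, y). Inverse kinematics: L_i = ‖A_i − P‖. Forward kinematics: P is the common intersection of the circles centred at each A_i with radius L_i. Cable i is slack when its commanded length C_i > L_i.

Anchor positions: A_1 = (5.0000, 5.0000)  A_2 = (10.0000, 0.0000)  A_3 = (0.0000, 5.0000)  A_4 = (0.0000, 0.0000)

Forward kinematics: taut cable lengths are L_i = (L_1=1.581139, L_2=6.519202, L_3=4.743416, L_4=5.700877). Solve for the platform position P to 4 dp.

each cable: (A_i−P)·(A_i−P) = L_i²; let c_i = ‖A_i‖²−L_i²
c_1 = 25.0000+25.0000−2.5000 = 47.5000
row 1: -10.0000x + 10.0000y = -10.0000  (c_2=57.5000)
row 2: 10.0000x + 0.0000y = 45.0000  (c_3=2.5000)
row 3: 10.0000x + 10.0000y = 80.0000  (c_4=-32.5000)
Cramer on rows 1–2 → x = 4.5000, y = 3.5000
check cable 4: ‖A_4−P‖² = 32.5000 ≈ L_4² = 32.5000 ✓

(4.5000, 3.5000)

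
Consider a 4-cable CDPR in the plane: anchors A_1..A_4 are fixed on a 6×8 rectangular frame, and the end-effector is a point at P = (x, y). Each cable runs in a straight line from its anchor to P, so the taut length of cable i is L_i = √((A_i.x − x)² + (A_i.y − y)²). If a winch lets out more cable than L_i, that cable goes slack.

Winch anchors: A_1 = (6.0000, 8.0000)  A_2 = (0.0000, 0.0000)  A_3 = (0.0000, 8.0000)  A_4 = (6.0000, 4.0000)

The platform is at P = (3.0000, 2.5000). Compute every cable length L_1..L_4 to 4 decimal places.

(6.2650, 3.9051, 6.2650, 3.3541)

cable 1: Δx=3.0000, Δy=5.5000; L_1 = √(Δx²+Δy²) = 6.2650
cable 2: Δx=-3.0000, Δy=-2.5000; L_2 = √(Δx²+Δy²) = 3.9051
cable 3: Δx=-3.0000, Δy=5.5000; L_3 = √(Δx²+Δy²) = 6.2650
cable 4: Δx=3.0000, Δy=1.5000; L_4 = √(Δx²+Δy²) = 3.3541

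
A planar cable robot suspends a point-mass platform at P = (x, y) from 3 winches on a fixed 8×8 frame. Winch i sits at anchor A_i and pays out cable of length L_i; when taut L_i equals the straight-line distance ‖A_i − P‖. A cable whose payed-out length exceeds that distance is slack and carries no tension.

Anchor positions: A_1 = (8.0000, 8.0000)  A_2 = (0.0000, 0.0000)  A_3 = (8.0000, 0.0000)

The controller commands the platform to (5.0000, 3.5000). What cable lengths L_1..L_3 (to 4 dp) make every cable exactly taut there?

(5.4083, 6.1033, 4.6098)

cable 1: Δx=3.0000, Δy=4.5000; L_1 = √(Δx²+Δy²) = 5.4083
cable 2: Δx=-5.0000, Δy=-3.5000; L_2 = √(Δx²+Δy²) = 6.1033
cable 3: Δx=3.0000, Δy=-3.5000; L_3 = √(Δx²+Δy²) = 4.6098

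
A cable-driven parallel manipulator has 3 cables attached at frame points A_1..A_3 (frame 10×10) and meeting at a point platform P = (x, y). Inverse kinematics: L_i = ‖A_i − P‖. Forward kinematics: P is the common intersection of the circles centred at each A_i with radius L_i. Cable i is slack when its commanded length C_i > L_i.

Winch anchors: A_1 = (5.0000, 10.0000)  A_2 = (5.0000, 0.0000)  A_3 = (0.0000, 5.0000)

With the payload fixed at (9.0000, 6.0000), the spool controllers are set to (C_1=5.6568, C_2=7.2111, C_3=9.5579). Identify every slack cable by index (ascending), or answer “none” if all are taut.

3

i=1: geometric 5.6569 vs commanded 5.6568 ⇒ taut
i=2: geometric 7.2111 vs commanded 7.2111 ⇒ taut
i=3: geometric 9.0554 vs commanded 9.5579 ⇒ slack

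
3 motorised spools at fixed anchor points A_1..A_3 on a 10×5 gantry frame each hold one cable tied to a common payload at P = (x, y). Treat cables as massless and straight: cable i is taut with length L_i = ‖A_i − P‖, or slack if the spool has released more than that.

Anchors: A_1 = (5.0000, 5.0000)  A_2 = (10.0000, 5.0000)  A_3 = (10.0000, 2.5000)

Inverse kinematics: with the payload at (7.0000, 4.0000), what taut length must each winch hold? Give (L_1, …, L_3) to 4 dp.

(2.2361, 3.1623, 3.3541)

L_1 = √((5.0000−7.0000)² + (5.0000−4.0000)²) = 2.2361
L_2 = √((10.0000−7.0000)² + (5.0000−4.0000)²) = 3.1623
L_3 = √((10.0000−7.0000)² + (2.5000−4.0000)²) = 3.3541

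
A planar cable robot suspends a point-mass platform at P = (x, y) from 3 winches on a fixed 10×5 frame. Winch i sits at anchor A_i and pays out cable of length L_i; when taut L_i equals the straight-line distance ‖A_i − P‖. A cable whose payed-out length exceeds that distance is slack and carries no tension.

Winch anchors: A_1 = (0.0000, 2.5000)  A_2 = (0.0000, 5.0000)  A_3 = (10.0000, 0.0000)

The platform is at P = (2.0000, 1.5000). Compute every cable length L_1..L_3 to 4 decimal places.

(2.2361, 4.0311, 8.1394)

L_1: Δ = A_1−P = (-2.0000, 1.0000) → ‖Δ‖ = √5.0000 = 2.2361
L_2: Δ = A_2−P = (-2.0000, 3.5000) → ‖Δ‖ = √16.2500 = 4.0311
L_3: Δ = A_3−P = (8.0000, -1.5000) → ‖Δ‖ = √66.2500 = 8.1394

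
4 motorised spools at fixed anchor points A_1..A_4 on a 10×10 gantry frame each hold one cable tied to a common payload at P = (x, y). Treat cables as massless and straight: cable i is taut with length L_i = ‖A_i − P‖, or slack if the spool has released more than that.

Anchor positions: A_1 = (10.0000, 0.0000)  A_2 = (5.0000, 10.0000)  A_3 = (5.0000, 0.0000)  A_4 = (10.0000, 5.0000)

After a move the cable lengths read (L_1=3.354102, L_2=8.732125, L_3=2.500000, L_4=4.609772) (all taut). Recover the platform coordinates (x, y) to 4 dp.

(7.0000, 1.5000)

expand ‖A_i−P‖²=L_i² and subtract eq 1 (q_i ≔ ‖A_i‖²−L_i²)
q_1 = 100.0000+0.0000−11.2500 = 88.7500
eq1−eq2 → [10.0000  -20.0000]·P = 40.0000
eq1−eq3 → [10.0000  0.0000]·P = 70.0000
eq1−eq4 → [0.0000  -10.0000]·P = -15.0000
2×2 solve → P = (7.0000, 1.5000)
check cable 4: ‖A_4−P‖² = 21.2500 ≈ L_4² = 21.2500 ✓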